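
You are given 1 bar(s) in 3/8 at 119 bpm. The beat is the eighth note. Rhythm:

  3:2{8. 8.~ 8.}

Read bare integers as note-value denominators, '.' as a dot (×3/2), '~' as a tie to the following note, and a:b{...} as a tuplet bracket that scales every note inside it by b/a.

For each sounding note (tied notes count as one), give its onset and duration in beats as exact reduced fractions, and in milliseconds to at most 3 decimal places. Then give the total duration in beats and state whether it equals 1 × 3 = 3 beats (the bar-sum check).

1) 0.0ms=0b +504.202ms=1b
2) 504.202ms=1b +1008.403ms=2b
Σ=3b of 3 (119bpm 3/8) — PASS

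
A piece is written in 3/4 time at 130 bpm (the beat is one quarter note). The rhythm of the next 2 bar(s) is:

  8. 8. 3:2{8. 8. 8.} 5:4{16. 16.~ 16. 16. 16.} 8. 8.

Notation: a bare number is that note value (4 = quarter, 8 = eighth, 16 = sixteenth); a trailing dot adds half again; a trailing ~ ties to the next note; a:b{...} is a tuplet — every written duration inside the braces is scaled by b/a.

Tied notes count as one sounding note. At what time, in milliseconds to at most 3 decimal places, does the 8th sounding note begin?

1. 0.0ms @ 0 + 346.154ms (3/4)
2. 346.154ms @ 3/4 + 346.154ms (3/4)
3. 692.308ms @ 3/2 + 230.769ms (1/2)
4. 923.077ms @ 2 + 230.769ms (1/2)
5. 1153.846ms @ 5/2 + 230.769ms (1/2)
6. 1384.615ms @ 3 + 138.462ms (3/10)
7. 1523.077ms @ 33/10 + 276.923ms (3/5)
8. 1800.0ms @ 39/10 + 138.462ms (3/10)
9. 1938.462ms @ 21/5 + 138.462ms (3/10)
10. 2076.923ms @ 9/2 + 346.154ms (3/4)
11. 2423.077ms @ 21/4 + 346.154ms (3/4)

note 8 onset = 39/10b = 1800.0ms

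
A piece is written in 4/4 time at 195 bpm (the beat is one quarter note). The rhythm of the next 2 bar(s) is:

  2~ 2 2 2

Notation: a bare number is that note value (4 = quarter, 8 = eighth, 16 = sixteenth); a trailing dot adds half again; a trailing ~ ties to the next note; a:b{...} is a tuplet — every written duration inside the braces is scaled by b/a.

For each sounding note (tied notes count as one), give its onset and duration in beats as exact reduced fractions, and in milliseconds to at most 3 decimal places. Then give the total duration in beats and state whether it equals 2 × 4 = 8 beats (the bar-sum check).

1) 0.0ms=0b +1230.769ms=4b
2) 1230.769ms=4b +615.385ms=2b
3) 1846.154ms=6b +615.385ms=2b
Σ=8b of 8 (195bpm 4/4) — PASS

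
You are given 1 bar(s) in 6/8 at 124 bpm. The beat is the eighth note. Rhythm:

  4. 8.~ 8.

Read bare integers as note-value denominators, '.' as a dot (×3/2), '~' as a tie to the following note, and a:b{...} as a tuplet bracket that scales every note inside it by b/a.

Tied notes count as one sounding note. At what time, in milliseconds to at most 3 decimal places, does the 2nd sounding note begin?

note 2 onset = 3b = 1451.613ms

1. 0.0ms @ 0 + 1451.613ms (3)
2. 1451.613ms @ 3 + 1451.613ms (3)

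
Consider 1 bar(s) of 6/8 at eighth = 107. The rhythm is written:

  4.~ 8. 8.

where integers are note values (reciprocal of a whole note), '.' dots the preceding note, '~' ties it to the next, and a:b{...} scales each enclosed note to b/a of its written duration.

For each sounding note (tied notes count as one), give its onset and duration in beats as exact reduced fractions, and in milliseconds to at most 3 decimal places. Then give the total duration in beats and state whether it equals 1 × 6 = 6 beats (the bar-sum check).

1) 0.0ms=0b +2523.364ms=9/2b
2) 2523.364ms=9/2b +841.121ms=3/2b
Σ=6b of 6 (107bpm 6/8) — PASS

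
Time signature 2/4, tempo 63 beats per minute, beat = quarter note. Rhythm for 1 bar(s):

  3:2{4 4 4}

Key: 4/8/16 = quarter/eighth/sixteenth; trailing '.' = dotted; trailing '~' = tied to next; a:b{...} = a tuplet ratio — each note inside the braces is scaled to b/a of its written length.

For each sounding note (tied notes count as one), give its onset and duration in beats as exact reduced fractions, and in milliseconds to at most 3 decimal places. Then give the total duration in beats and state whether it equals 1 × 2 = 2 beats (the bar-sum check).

1) 0.0ms=0b +634.921ms=2/3b
2) 634.921ms=2/3b +634.921ms=2/3b
3) 1269.841ms=4/3b +634.921ms=2/3b
Σ=2b of 2 (63bpm 2/4) — PASS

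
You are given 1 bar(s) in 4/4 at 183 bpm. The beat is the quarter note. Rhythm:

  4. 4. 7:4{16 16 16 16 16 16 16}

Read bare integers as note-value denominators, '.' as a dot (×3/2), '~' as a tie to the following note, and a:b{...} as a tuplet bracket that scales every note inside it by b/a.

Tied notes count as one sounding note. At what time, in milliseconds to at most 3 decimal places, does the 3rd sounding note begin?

note 3 onset = 3b = 983.607ms

1. 0.0ms @ 0 + 491.803ms (3/2)
2. 491.803ms @ 3/2 + 491.803ms (3/2)
3. 983.607ms @ 3 + 46.838ms (1/7)
4. 1030.445ms @ 22/7 + 46.838ms (1/7)
5. 1077.283ms @ 23/7 + 46.838ms (1/7)
6. 1124.122ms @ 24/7 + 46.838ms (1/7)
7. 1170.96ms @ 25/7 + 46.838ms (1/7)
8. 1217.799ms @ 26/7 + 46.838ms (1/7)
9. 1264.637ms @ 27/7 + 46.838ms (1/7)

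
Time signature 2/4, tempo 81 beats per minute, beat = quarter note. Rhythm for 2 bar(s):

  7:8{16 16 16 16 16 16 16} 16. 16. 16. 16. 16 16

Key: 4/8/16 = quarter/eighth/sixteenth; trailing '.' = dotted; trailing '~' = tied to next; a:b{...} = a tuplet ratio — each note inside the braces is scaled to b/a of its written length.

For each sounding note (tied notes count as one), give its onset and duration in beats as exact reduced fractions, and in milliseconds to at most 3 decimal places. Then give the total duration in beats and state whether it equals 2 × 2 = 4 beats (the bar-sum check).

1) 0.0ms=0b +211.64ms=2/7b
2) 211.64ms=2/7b +211.64ms=2/7b
3) 423.28ms=4/7b +211.64ms=2/7b
4) 634.921ms=6/7b +211.64ms=2/7b
5) 846.561ms=8/7b +211.64ms=2/7b
6) 1058.201ms=10/7b +211.64ms=2/7b
7) 1269.841ms=12/7b +211.64ms=2/7b
8) 1481.481ms=2b +277.778ms=3/8b
9) 1759.259ms=19/8b +277.778ms=3/8b
10) 2037.037ms=11/4b +277.778ms=3/8b
11) 2314.815ms=25/8b +277.778ms=3/8b
12) 2592.593ms=7/2b +185.185ms=1/4b
13) 2777.778ms=15/4b +185.185ms=1/4b
Σ=4b of 4 (81bpm 2/4) — PASS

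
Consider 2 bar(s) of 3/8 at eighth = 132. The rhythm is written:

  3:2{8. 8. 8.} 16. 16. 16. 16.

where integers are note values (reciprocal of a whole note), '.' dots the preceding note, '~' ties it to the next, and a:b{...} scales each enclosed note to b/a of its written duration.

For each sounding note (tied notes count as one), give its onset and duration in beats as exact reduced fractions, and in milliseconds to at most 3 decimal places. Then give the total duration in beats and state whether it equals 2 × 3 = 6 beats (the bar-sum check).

1) 0.0ms=0b +454.545ms=1b
2) 454.545ms=1b +454.545ms=1b
3) 909.091ms=2b +454.545ms=1b
4) 1363.636ms=3b +340.909ms=3/4b
5) 1704.545ms=15/4b +340.909ms=3/4b
6) 2045.455ms=9/2b +340.909ms=3/4b
7) 2386.364ms=21/4b +340.909ms=3/4b
Σ=6b of 6 (132bpm 3/8) — PASS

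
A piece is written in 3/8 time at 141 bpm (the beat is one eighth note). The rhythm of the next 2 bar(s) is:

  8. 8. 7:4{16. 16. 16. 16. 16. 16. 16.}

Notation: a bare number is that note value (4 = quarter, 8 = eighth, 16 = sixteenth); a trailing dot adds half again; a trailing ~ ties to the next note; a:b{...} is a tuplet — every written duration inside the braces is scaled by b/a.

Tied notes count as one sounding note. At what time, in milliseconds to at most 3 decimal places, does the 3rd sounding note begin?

note 3 onset = 3b = 1276.596ms

1. 0.0ms @ 0 + 638.298ms (3/2)
2. 638.298ms @ 3/2 + 638.298ms (3/2)
3. 1276.596ms @ 3 + 182.371ms (3/7)
4. 1458.967ms @ 24/7 + 182.371ms (3/7)
5. 1641.337ms @ 27/7 + 182.371ms (3/7)
6. 1823.708ms @ 30/7 + 182.371ms (3/7)
7. 2006.079ms @ 33/7 + 182.371ms (3/7)
8. 2188.45ms @ 36/7 + 182.371ms (3/7)
9. 2370.821ms @ 39/7 + 182.371ms (3/7)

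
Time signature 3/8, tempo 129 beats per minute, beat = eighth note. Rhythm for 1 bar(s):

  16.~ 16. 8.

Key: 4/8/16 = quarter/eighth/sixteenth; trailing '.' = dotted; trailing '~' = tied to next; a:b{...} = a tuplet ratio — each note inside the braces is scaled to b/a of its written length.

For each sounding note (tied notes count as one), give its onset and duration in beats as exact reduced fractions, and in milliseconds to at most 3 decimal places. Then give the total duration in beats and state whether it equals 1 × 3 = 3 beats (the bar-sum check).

1) 0.0ms=0b +697.674ms=3/2b
2) 697.674ms=3/2b +697.674ms=3/2b
Σ=3b of 3 (129bpm 3/8) — PASS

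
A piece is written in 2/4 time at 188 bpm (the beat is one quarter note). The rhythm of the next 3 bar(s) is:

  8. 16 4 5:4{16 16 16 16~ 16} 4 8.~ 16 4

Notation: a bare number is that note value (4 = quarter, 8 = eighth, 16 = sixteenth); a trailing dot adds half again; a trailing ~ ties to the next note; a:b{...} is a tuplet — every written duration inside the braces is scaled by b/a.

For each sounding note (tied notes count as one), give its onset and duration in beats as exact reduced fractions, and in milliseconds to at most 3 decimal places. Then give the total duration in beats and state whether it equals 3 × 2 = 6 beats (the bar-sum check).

1) 0.0ms=0b +239.362ms=3/4b
2) 239.362ms=3/4b +79.787ms=1/4b
3) 319.149ms=1b +319.149ms=1b
4) 638.298ms=2b +63.83ms=1/5b
5) 702.128ms=11/5b +63.83ms=1/5b
6) 765.957ms=12/5b +63.83ms=1/5b
7) 829.787ms=13/5b +127.66ms=2/5b
8) 957.447ms=3b +319.149ms=1b
9) 1276.596ms=4b +319.149ms=1b
10) 1595.745ms=5b +319.149ms=1b
Σ=6b of 6 (188bpm 2/4) — PASS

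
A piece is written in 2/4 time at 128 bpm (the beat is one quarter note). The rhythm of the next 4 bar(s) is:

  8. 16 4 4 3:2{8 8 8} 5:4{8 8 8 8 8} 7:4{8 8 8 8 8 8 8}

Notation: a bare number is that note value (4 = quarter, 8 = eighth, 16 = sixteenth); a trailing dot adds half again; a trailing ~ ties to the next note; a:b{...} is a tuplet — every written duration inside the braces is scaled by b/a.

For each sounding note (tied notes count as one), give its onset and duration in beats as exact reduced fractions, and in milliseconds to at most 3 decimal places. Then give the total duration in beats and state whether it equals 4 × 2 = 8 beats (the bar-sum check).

1) 0.0ms=0b +351.562ms=3/4b
2) 351.562ms=3/4b +117.188ms=1/4b
3) 468.75ms=1b +468.75ms=1b
4) 937.5ms=2b +468.75ms=1b
5) 1406.25ms=3b +156.25ms=1/3b
6) 1562.5ms=10/3b +156.25ms=1/3b
7) 1718.75ms=11/3b +156.25ms=1/3b
8) 1875.0ms=4b +187.5ms=2/5b
9) 2062.5ms=22/5b +187.5ms=2/5b
10) 2250.0ms=24/5b +187.5ms=2/5b
11) 2437.5ms=26/5b +187.5ms=2/5b
12) 2625.0ms=28/5b +187.5ms=2/5b
13) 2812.5ms=6b +133.929ms=2/7b
14) 2946.429ms=44/7b +133.929ms=2/7b
15) 3080.357ms=46/7b +133.929ms=2/7b
16) 3214.286ms=48/7b +133.929ms=2/7b
17) 3348.214ms=50/7b +133.929ms=2/7b
18) 3482.143ms=52/7b +133.929ms=2/7b
19) 3616.071ms=54/7b +133.929ms=2/7b
Σ=8b of 8 (128bpm 2/4) — PASS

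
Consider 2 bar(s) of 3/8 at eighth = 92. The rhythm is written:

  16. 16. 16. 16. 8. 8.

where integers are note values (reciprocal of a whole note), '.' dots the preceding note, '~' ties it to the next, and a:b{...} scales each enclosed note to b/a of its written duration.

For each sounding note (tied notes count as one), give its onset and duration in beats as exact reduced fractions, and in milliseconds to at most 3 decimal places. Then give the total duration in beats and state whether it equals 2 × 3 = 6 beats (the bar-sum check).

1) 0.0ms=0b +489.13ms=3/4b
2) 489.13ms=3/4b +489.13ms=3/4b
3) 978.261ms=3/2b +489.13ms=3/4b
4) 1467.391ms=9/4b +489.13ms=3/4b
5) 1956.522ms=3b +978.261ms=3/2b
6) 2934.783ms=9/2b +978.261ms=3/2b
Σ=6b of 6 (92bpm 3/8) — PASS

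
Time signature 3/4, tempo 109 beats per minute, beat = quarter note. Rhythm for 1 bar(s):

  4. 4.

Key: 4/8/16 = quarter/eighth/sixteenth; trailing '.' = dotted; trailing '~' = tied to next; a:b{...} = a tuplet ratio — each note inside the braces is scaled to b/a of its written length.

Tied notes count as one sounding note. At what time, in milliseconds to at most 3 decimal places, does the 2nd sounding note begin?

1. 0.0ms @ 0 + 825.688ms (3/2)
2. 825.688ms @ 3/2 + 825.688ms (3/2)

note 2 onset = 3/2b = 825.688ms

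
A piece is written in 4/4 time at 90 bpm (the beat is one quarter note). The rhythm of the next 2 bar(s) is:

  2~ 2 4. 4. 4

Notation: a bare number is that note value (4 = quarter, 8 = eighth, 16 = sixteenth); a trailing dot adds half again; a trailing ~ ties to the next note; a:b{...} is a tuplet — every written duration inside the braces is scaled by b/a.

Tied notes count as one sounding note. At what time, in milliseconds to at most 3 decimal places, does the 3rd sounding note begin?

1. 0.0ms @ 0 + 2666.667ms (4)
2. 2666.667ms @ 4 + 1000.0ms (3/2)
3. 3666.667ms @ 11/2 + 1000.0ms (3/2)
4. 4666.667ms @ 7 + 666.667ms (1)

note 3 onset = 11/2b = 3666.667ms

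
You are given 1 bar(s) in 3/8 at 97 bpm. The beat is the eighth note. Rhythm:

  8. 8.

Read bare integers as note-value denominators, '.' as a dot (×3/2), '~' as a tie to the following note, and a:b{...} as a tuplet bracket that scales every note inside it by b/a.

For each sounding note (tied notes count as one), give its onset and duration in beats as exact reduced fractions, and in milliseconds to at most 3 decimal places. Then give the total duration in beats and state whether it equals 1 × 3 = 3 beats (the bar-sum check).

1) 0.0ms=0b +927.835ms=3/2b
2) 927.835ms=3/2b +927.835ms=3/2b
Σ=3b of 3 (97bpm 3/8) — PASS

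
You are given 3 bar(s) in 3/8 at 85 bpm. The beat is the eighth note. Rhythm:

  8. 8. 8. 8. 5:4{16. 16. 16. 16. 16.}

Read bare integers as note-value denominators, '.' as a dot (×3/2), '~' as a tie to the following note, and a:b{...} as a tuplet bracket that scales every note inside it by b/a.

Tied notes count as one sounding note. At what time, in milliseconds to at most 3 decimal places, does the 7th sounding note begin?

note 7 onset = 36/5b = 5082.353ms

1. 0.0ms @ 0 + 1058.824ms (3/2)
2. 1058.824ms @ 3/2 + 1058.824ms (3/2)
3. 2117.647ms @ 3 + 1058.824ms (3/2)
4. 3176.471ms @ 9/2 + 1058.824ms (3/2)
5. 4235.294ms @ 6 + 423.529ms (3/5)
6. 4658.824ms @ 33/5 + 423.529ms (3/5)
7. 5082.353ms @ 36/5 + 423.529ms (3/5)
8. 5505.882ms @ 39/5 + 423.529ms (3/5)
9. 5929.412ms @ 42/5 + 423.529ms (3/5)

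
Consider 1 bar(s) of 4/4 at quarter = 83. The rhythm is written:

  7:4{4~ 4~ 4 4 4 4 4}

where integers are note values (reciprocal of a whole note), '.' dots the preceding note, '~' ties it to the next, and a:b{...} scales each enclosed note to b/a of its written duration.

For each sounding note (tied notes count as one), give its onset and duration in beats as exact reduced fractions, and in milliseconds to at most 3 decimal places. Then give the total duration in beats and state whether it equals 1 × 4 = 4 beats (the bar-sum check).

1) 0.0ms=0b +1239.243ms=12/7b
2) 1239.243ms=12/7b +413.081ms=4/7b
3) 1652.324ms=16/7b +413.081ms=4/7b
4) 2065.404ms=20/7b +413.081ms=4/7b
5) 2478.485ms=24/7b +413.081ms=4/7b
Σ=4b of 4 (83bpm 4/4) — PASS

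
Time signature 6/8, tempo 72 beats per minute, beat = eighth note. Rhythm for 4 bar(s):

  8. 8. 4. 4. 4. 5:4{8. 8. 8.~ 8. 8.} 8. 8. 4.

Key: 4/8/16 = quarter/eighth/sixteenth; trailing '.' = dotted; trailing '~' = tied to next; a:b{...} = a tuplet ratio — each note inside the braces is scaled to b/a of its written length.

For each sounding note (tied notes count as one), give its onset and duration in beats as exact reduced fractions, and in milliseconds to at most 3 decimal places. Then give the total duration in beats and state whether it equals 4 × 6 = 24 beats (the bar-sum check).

1) 0.0ms=0b +1250.0ms=3/2b
2) 1250.0ms=3/2b +1250.0ms=3/2b
3) 2500.0ms=3b +2500.0ms=3b
4) 5000.0ms=6b +2500.0ms=3b
5) 7500.0ms=9b +2500.0ms=3b
6) 10000.0ms=12b +1000.0ms=6/5b
7) 11000.0ms=66/5b +1000.0ms=6/5b
8) 12000.0ms=72/5b +2000.0ms=12/5b
9) 14000.0ms=84/5b +1000.0ms=6/5b
10) 15000.0ms=18b +1250.0ms=3/2b
11) 16250.0ms=39/2b +1250.0ms=3/2b
12) 17500.0ms=21b +2500.0ms=3b
Σ=24b of 24 (72bpm 6/8) — PASS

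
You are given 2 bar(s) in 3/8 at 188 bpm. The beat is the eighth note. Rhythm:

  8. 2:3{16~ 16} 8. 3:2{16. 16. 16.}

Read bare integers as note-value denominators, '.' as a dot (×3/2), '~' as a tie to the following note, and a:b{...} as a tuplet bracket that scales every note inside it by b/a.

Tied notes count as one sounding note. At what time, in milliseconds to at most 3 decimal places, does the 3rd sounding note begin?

1. 0.0ms @ 0 + 478.723ms (3/2)
2. 478.723ms @ 3/2 + 478.723ms (3/2)
3. 957.447ms @ 3 + 478.723ms (3/2)
4. 1436.17ms @ 9/2 + 159.574ms (1/2)
5. 1595.745ms @ 5 + 159.574ms (1/2)
6. 1755.319ms @ 11/2 + 159.574ms (1/2)

note 3 onset = 3b = 957.447ms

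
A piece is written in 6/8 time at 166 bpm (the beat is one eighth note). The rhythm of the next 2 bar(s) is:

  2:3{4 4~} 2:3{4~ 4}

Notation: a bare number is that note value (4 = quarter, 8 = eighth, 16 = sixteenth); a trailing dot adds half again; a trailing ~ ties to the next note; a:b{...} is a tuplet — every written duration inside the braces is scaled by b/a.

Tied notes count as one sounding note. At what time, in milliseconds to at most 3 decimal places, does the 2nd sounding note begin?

note 2 onset = 3b = 1084.337ms

1. 0.0ms @ 0 + 1084.337ms (3)
2. 1084.337ms @ 3 + 3253.012ms (9)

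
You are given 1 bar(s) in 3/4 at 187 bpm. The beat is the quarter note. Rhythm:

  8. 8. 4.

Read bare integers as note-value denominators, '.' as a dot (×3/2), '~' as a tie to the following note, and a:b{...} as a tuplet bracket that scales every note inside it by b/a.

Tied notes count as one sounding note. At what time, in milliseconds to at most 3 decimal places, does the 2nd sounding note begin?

1. 0.0ms @ 0 + 240.642ms (3/4)
2. 240.642ms @ 3/4 + 240.642ms (3/4)
3. 481.283ms @ 3/2 + 481.283ms (3/2)

note 2 onset = 3/4b = 240.642ms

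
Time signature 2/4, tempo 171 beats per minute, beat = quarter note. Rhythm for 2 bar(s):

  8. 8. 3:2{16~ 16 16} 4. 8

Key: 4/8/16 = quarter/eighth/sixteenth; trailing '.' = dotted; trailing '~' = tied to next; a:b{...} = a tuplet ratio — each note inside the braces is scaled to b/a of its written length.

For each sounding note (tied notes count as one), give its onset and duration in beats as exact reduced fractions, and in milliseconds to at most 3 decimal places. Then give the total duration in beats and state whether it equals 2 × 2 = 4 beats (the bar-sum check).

1) 0.0ms=0b +263.158ms=3/4b
2) 263.158ms=3/4b +263.158ms=3/4b
3) 526.316ms=3/2b +116.959ms=1/3b
4) 643.275ms=11/6b +58.48ms=1/6b
5) 701.754ms=2b +526.316ms=3/2b
6) 1228.07ms=7/2b +175.439ms=1/2b
Σ=4b of 4 (171bpm 2/4) — PASS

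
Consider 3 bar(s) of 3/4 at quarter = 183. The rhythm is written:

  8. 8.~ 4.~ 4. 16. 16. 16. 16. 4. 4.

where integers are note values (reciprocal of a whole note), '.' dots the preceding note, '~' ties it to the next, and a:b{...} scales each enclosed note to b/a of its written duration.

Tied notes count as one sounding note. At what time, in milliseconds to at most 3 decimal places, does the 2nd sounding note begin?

1. 0.0ms @ 0 + 245.902ms (3/4)
2. 245.902ms @ 3/4 + 1229.508ms (15/4)
3. 1475.41ms @ 9/2 + 122.951ms (3/8)
4. 1598.361ms @ 39/8 + 122.951ms (3/8)
5. 1721.311ms @ 21/4 + 122.951ms (3/8)
6. 1844.262ms @ 45/8 + 122.951ms (3/8)
7. 1967.213ms @ 6 + 491.803ms (3/2)
8. 2459.016ms @ 15/2 + 491.803ms (3/2)

note 2 onset = 3/4b = 245.902ms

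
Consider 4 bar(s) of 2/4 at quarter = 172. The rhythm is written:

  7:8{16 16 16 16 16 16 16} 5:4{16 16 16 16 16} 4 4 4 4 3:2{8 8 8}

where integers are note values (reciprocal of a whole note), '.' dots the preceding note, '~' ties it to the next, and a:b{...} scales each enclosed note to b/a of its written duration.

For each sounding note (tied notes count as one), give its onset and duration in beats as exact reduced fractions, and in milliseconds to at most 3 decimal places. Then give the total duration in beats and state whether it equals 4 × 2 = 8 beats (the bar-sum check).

1) 0.0ms=0b +99.668ms=2/7b
2) 99.668ms=2/7b +99.668ms=2/7b
3) 199.336ms=4/7b +99.668ms=2/7b
4) 299.003ms=6/7b +99.668ms=2/7b
5) 398.671ms=8/7b +99.668ms=2/7b
6) 498.339ms=10/7b +99.668ms=2/7b
7) 598.007ms=12/7b +99.668ms=2/7b
8) 697.674ms=2b +69.767ms=1/5b
9) 767.442ms=11/5b +69.767ms=1/5b
10) 837.209ms=12/5b +69.767ms=1/5b
11) 906.977ms=13/5b +69.767ms=1/5b
12) 976.744ms=14/5b +69.767ms=1/5b
13) 1046.512ms=3b +348.837ms=1b
14) 1395.349ms=4b +348.837ms=1b
15) 1744.186ms=5b +348.837ms=1b
16) 2093.023ms=6b +348.837ms=1b
17) 2441.86ms=7b +116.279ms=1/3b
18) 2558.14ms=22/3b +116.279ms=1/3b
19) 2674.419ms=23/3b +116.279ms=1/3b
Σ=8b of 8 (172bpm 2/4) — PASS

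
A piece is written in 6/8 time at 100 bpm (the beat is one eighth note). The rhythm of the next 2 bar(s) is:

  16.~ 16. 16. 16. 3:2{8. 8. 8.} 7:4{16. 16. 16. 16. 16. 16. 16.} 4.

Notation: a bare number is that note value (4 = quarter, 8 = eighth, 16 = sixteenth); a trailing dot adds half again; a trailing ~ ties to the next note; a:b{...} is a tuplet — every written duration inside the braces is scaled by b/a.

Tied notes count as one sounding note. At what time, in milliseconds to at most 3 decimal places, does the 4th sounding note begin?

note 4 onset = 3b = 1800.0ms

1. 0.0ms @ 0 + 900.0ms (3/2)
2. 900.0ms @ 3/2 + 450.0ms (3/4)
3. 1350.0ms @ 9/4 + 450.0ms (3/4)
4. 1800.0ms @ 3 + 600.0ms (1)
5. 2400.0ms @ 4 + 600.0ms (1)
6. 3000.0ms @ 5 + 600.0ms (1)
7. 3600.0ms @ 6 + 257.143ms (3/7)
8. 3857.143ms @ 45/7 + 257.143ms (3/7)
9. 4114.286ms @ 48/7 + 257.143ms (3/7)
10. 4371.429ms @ 51/7 + 257.143ms (3/7)
11. 4628.571ms @ 54/7 + 257.143ms (3/7)
12. 4885.714ms @ 57/7 + 257.143ms (3/7)
13. 5142.857ms @ 60/7 + 257.143ms (3/7)
14. 5400.0ms @ 9 + 1800.0ms (3)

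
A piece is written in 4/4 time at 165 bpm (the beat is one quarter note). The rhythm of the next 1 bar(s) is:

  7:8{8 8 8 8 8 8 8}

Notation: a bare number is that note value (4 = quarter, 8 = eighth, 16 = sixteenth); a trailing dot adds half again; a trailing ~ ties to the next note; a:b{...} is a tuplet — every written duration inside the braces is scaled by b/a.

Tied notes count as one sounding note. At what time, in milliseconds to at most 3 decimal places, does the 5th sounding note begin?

1. 0.0ms @ 0 + 207.792ms (4/7)
2. 207.792ms @ 4/7 + 207.792ms (4/7)
3. 415.584ms @ 8/7 + 207.792ms (4/7)
4. 623.377ms @ 12/7 + 207.792ms (4/7)
5. 831.169ms @ 16/7 + 207.792ms (4/7)
6. 1038.961ms @ 20/7 + 207.792ms (4/7)
7. 1246.753ms @ 24/7 + 207.792ms (4/7)

note 5 onset = 16/7b = 831.169ms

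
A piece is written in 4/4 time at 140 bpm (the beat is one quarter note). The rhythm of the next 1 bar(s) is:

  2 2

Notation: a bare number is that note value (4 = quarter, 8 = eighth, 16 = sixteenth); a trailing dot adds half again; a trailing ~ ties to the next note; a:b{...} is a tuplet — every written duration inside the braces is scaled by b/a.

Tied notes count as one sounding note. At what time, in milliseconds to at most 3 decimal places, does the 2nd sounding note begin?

note 2 onset = 2b = 857.143ms

1. 0.0ms @ 0 + 857.143ms (2)
2. 857.143ms @ 2 + 857.143ms (2)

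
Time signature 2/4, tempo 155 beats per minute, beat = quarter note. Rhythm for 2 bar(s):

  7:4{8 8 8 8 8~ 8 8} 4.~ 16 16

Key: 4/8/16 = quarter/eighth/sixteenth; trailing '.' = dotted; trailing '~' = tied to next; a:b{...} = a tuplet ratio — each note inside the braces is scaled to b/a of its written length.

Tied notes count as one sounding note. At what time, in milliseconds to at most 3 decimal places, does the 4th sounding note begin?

note 4 onset = 6/7b = 331.797ms

1. 0.0ms @ 0 + 110.599ms (2/7)
2. 110.599ms @ 2/7 + 110.599ms (2/7)
3. 221.198ms @ 4/7 + 110.599ms (2/7)
4. 331.797ms @ 6/7 + 110.599ms (2/7)
5. 442.396ms @ 8/7 + 221.198ms (4/7)
6. 663.594ms @ 12/7 + 110.599ms (2/7)
7. 774.194ms @ 2 + 677.419ms (7/4)
8. 1451.613ms @ 15/4 + 96.774ms (1/4)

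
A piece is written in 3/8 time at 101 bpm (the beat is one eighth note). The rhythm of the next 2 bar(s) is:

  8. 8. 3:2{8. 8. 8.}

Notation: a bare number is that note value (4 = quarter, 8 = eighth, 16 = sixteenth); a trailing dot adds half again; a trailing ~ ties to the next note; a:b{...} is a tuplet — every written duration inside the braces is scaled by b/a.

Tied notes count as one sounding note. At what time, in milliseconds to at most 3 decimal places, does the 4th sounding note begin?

1. 0.0ms @ 0 + 891.089ms (3/2)
2. 891.089ms @ 3/2 + 891.089ms (3/2)
3. 1782.178ms @ 3 + 594.059ms (1)
4. 2376.238ms @ 4 + 594.059ms (1)
5. 2970.297ms @ 5 + 594.059ms (1)

note 4 onset = 4b = 2376.238ms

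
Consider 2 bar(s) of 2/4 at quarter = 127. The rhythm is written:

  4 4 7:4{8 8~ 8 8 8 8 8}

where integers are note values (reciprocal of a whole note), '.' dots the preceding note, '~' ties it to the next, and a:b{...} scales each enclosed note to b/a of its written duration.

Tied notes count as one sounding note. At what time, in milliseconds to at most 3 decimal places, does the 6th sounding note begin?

note 6 onset = 22/7b = 1484.814ms

1. 0.0ms @ 0 + 472.441ms (1)
2. 472.441ms @ 1 + 472.441ms (1)
3. 944.882ms @ 2 + 134.983ms (2/7)
4. 1079.865ms @ 16/7 + 269.966ms (4/7)
5. 1349.831ms @ 20/7 + 134.983ms (2/7)
6. 1484.814ms @ 22/7 + 134.983ms (2/7)
7. 1619.798ms @ 24/7 + 134.983ms (2/7)
8. 1754.781ms @ 26/7 + 134.983ms (2/7)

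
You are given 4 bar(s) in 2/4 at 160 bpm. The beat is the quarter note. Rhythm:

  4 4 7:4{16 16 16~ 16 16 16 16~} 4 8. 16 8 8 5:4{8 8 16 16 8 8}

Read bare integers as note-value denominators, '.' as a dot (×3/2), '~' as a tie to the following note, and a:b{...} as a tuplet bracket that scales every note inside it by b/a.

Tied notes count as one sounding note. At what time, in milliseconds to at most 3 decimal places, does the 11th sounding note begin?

note 11 onset = 5b = 1875.0ms

1. 0.0ms @ 0 + 375.0ms (1)
2. 375.0ms @ 1 + 375.0ms (1)
3. 750.0ms @ 2 + 53.571ms (1/7)
4. 803.571ms @ 15/7 + 53.571ms (1/7)
5. 857.143ms @ 16/7 + 107.143ms (2/7)
6. 964.286ms @ 18/7 + 53.571ms (1/7)
7. 1017.857ms @ 19/7 + 53.571ms (1/7)
8. 1071.429ms @ 20/7 + 428.571ms (8/7)
9. 1500.0ms @ 4 + 281.25ms (3/4)
10. 1781.25ms @ 19/4 + 93.75ms (1/4)
11. 1875.0ms @ 5 + 187.5ms (1/2)
12. 2062.5ms @ 11/2 + 187.5ms (1/2)
13. 2250.0ms @ 6 + 150.0ms (2/5)
14. 2400.0ms @ 32/5 + 150.0ms (2/5)
15. 2550.0ms @ 34/5 + 75.0ms (1/5)
16. 2625.0ms @ 7 + 75.0ms (1/5)
17. 2700.0ms @ 36/5 + 150.0ms (2/5)
18. 2850.0ms @ 38/5 + 150.0ms (2/5)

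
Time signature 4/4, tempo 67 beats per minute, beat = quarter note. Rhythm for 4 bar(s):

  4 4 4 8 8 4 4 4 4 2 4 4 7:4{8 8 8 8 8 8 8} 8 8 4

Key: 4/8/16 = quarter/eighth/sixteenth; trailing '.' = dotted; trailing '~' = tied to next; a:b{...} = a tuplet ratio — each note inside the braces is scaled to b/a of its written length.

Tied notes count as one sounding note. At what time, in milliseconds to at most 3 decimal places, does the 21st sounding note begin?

1. 0.0ms @ 0 + 895.522ms (1)
2. 895.522ms @ 1 + 895.522ms (1)
3. 1791.045ms @ 2 + 895.522ms (1)
4. 2686.567ms @ 3 + 447.761ms (1/2)
5. 3134.328ms @ 7/2 + 447.761ms (1/2)
6. 3582.09ms @ 4 + 895.522ms (1)
7. 4477.612ms @ 5 + 895.522ms (1)
8. 5373.134ms @ 6 + 895.522ms (1)
9. 6268.657ms @ 7 + 895.522ms (1)
10. 7164.179ms @ 8 + 1791.045ms (2)
11. 8955.224ms @ 10 + 895.522ms (1)
12. 9850.746ms @ 11 + 895.522ms (1)
13. 10746.269ms @ 12 + 255.864ms (2/7)
14. 11002.132ms @ 86/7 + 255.864ms (2/7)
15. 11257.996ms @ 88/7 + 255.864ms (2/7)
16. 11513.859ms @ 90/7 + 255.864ms (2/7)
17. 11769.723ms @ 92/7 + 255.864ms (2/7)
18. 12025.586ms @ 94/7 + 255.864ms (2/7)
19. 12281.45ms @ 96/7 + 255.864ms (2/7)
20. 12537.313ms @ 14 + 447.761ms (1/2)
21. 12985.075ms @ 29/2 + 447.761ms (1/2)
22. 13432.836ms @ 15 + 895.522ms (1)

note 21 onset = 29/2b = 12985.075ms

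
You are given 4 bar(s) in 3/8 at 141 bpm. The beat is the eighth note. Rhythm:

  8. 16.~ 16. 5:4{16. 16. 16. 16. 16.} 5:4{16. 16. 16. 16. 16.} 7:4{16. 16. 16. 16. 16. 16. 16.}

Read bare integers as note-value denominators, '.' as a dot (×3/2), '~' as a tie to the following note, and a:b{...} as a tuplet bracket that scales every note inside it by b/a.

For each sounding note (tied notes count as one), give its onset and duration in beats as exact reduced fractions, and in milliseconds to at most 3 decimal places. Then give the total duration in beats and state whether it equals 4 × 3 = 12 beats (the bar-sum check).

1) 0.0ms=0b +638.298ms=3/2b
2) 638.298ms=3/2b +638.298ms=3/2b
3) 1276.596ms=3b +255.319ms=3/5b
4) 1531.915ms=18/5b +255.319ms=3/5b
5) 1787.234ms=21/5b +255.319ms=3/5b
6) 2042.553ms=24/5b +255.319ms=3/5b
7) 2297.872ms=27/5b +255.319ms=3/5b
8) 2553.191ms=6b +255.319ms=3/5b
9) 2808.511ms=33/5b +255.319ms=3/5b
10) 3063.83ms=36/5b +255.319ms=3/5b
11) 3319.149ms=39/5b +255.319ms=3/5b
12) 3574.468ms=42/5b +255.319ms=3/5b
13) 3829.787ms=9b +182.371ms=3/7b
14) 4012.158ms=66/7b +182.371ms=3/7b
15) 4194.529ms=69/7b +182.371ms=3/7b
16) 4376.9ms=72/7b +182.371ms=3/7b
17) 4559.271ms=75/7b +182.371ms=3/7b
18) 4741.641ms=78/7b +182.371ms=3/7b
19) 4924.012ms=81/7b +182.371ms=3/7b
Σ=12b of 12 (141bpm 3/8) — PASS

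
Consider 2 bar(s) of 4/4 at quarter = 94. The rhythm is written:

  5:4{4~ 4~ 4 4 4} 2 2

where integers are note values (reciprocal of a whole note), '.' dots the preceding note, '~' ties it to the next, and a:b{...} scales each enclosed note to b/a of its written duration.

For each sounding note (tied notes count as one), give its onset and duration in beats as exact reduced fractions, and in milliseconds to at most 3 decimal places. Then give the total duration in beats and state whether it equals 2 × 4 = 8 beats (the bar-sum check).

1) 0.0ms=0b +1531.915ms=12/5b
2) 1531.915ms=12/5b +510.638ms=4/5b
3) 2042.553ms=16/5b +510.638ms=4/5b
4) 2553.191ms=4b +1276.596ms=2b
5) 3829.787ms=6b +1276.596ms=2b
Σ=8b of 8 (94bpm 4/4) — PASS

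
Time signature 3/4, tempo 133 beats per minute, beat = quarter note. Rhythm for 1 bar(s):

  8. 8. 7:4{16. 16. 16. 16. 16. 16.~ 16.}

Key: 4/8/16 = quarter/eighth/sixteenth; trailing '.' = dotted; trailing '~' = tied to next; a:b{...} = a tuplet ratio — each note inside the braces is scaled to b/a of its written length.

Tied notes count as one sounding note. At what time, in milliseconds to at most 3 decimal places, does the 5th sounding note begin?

note 5 onset = 27/14b = 870.032ms

1. 0.0ms @ 0 + 338.346ms (3/4)
2. 338.346ms @ 3/4 + 338.346ms (3/4)
3. 676.692ms @ 3/2 + 96.67ms (3/14)
4. 773.362ms @ 12/7 + 96.67ms (3/14)
5. 870.032ms @ 27/14 + 96.67ms (3/14)
6. 966.702ms @ 15/7 + 96.67ms (3/14)
7. 1063.373ms @ 33/14 + 96.67ms (3/14)
8. 1160.043ms @ 18/7 + 193.34ms (3/7)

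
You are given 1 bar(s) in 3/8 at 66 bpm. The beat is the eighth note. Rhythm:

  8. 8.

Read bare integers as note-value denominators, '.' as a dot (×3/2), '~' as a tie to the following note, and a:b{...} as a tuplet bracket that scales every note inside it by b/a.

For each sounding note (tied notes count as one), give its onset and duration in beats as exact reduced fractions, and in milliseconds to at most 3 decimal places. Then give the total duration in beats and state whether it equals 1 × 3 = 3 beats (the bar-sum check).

1) 0.0ms=0b +1363.636ms=3/2b
2) 1363.636ms=3/2b +1363.636ms=3/2b
Σ=3b of 3 (66bpm 3/8) — PASS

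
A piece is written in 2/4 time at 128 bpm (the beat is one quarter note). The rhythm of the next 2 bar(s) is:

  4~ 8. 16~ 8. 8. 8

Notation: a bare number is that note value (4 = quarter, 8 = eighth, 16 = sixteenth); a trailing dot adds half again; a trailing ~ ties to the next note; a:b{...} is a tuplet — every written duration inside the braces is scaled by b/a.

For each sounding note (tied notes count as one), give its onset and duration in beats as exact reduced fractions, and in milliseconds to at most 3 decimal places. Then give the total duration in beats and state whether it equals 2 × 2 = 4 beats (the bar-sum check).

1) 0.0ms=0b +820.312ms=7/4b
2) 820.312ms=7/4b +468.75ms=1b
3) 1289.062ms=11/4b +351.562ms=3/4b
4) 1640.625ms=7/2b +234.375ms=1/2b
Σ=4b of 4 (128bpm 2/4) — PASS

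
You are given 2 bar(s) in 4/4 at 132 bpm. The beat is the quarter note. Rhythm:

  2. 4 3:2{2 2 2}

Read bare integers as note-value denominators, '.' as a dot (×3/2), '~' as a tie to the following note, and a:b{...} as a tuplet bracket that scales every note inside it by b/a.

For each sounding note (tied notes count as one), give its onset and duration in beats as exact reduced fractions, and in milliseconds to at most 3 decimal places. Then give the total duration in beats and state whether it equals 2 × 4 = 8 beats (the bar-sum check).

1) 0.0ms=0b +1363.636ms=3b
2) 1363.636ms=3b +454.545ms=1b
3) 1818.182ms=4b +606.061ms=4/3b
4) 2424.242ms=16/3b +606.061ms=4/3b
5) 3030.303ms=20/3b +606.061ms=4/3b
Σ=8b of 8 (132bpm 4/4) — PASS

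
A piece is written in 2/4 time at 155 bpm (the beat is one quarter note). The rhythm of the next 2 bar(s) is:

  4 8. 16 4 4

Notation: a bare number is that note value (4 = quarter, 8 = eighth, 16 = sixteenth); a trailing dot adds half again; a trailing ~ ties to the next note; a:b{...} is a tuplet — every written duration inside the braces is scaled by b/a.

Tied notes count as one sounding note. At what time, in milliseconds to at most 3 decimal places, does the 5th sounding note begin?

1. 0.0ms @ 0 + 387.097ms (1)
2. 387.097ms @ 1 + 290.323ms (3/4)
3. 677.419ms @ 7/4 + 96.774ms (1/4)
4. 774.194ms @ 2 + 387.097ms (1)
5. 1161.29ms @ 3 + 387.097ms (1)

note 5 onset = 3b = 1161.29ms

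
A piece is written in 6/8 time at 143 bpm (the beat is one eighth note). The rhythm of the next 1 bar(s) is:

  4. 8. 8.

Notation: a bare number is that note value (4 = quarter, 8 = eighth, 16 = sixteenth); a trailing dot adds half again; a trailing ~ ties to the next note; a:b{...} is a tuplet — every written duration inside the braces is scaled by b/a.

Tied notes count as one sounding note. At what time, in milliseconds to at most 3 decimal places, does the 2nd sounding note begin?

1. 0.0ms @ 0 + 1258.741ms (3)
2. 1258.741ms @ 3 + 629.371ms (3/2)
3. 1888.112ms @ 9/2 + 629.371ms (3/2)

note 2 onset = 3b = 1258.741ms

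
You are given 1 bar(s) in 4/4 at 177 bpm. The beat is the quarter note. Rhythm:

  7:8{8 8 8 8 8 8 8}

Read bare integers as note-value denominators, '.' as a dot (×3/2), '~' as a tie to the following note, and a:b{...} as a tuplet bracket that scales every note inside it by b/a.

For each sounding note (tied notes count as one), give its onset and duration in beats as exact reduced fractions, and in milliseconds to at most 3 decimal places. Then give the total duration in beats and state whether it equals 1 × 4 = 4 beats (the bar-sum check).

1) 0.0ms=0b +193.705ms=4/7b
2) 193.705ms=4/7b +193.705ms=4/7b
3) 387.409ms=8/7b +193.705ms=4/7b
4) 581.114ms=12/7b +193.705ms=4/7b
5) 774.818ms=16/7b +193.705ms=4/7b
6) 968.523ms=20/7b +193.705ms=4/7b
7) 1162.228ms=24/7b +193.705ms=4/7b
Σ=4b of 4 (177bpm 4/4) — PASS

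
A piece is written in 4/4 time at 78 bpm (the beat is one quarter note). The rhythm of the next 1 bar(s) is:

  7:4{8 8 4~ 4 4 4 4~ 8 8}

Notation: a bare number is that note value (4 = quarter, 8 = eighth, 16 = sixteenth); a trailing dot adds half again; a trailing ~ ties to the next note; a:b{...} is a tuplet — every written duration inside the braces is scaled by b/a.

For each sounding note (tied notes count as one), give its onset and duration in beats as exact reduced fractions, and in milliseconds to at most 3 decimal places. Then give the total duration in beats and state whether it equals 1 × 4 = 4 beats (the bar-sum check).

1) 0.0ms=0b +219.78ms=2/7b
2) 219.78ms=2/7b +219.78ms=2/7b
3) 439.56ms=4/7b +879.121ms=8/7b
4) 1318.681ms=12/7b +439.56ms=4/7b
5) 1758.242ms=16/7b +439.56ms=4/7b
6) 2197.802ms=20/7b +659.341ms=6/7b
7) 2857.143ms=26/7b +219.78ms=2/7b
Σ=4b of 4 (78bpm 4/4) — PASS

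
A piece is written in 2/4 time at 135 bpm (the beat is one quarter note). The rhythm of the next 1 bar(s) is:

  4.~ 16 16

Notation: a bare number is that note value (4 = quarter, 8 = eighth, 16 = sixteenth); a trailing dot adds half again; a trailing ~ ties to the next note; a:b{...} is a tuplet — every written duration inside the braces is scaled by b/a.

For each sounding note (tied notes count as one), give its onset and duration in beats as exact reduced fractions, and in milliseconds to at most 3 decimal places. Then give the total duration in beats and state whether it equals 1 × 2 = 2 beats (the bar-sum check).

1) 0.0ms=0b +777.778ms=7/4b
2) 777.778ms=7/4b +111.111ms=1/4b
Σ=2b of 2 (135bpm 2/4) — PASS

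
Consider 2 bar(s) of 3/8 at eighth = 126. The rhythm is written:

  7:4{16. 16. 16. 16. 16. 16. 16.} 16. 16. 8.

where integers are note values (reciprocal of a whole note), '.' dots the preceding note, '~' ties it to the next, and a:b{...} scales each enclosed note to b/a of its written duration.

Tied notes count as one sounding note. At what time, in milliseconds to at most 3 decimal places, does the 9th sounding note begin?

1. 0.0ms @ 0 + 204.082ms (3/7)
2. 204.082ms @ 3/7 + 204.082ms (3/7)
3. 408.163ms @ 6/7 + 204.082ms (3/7)
4. 612.245ms @ 9/7 + 204.082ms (3/7)
5. 816.327ms @ 12/7 + 204.082ms (3/7)
6. 1020.408ms @ 15/7 + 204.082ms (3/7)
7. 1224.49ms @ 18/7 + 204.082ms (3/7)
8. 1428.571ms @ 3 + 357.143ms (3/4)
9. 1785.714ms @ 15/4 + 357.143ms (3/4)
10. 2142.857ms @ 9/2 + 714.286ms (3/2)

note 9 onset = 15/4b = 1785.714ms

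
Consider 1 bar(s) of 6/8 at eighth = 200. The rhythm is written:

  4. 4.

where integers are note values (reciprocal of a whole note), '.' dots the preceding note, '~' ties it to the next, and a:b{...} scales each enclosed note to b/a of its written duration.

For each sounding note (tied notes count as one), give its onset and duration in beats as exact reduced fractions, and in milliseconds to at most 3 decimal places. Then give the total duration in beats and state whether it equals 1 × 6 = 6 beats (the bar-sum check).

1) 0.0ms=0b +900.0ms=3b
2) 900.0ms=3b +900.0ms=3b
Σ=6b of 6 (200bpm 6/8) — PASS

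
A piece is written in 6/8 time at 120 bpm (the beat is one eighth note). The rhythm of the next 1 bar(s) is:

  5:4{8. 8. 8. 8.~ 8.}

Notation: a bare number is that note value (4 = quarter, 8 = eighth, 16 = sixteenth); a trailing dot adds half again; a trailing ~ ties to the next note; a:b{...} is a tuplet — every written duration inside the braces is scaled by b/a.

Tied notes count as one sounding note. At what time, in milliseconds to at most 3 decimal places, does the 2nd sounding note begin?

1. 0.0ms @ 0 + 600.0ms (6/5)
2. 600.0ms @ 6/5 + 600.0ms (6/5)
3. 1200.0ms @ 12/5 + 600.0ms (6/5)
4. 1800.0ms @ 18/5 + 1200.0ms (12/5)

note 2 onset = 6/5b = 600.0ms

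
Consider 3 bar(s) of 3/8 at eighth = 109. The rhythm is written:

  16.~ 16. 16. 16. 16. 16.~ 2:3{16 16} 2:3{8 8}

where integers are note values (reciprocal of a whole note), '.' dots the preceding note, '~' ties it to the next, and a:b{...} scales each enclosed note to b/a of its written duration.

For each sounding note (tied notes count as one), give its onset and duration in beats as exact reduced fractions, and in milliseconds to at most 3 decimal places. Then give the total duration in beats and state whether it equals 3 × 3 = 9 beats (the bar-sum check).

1) 0.0ms=0b +825.688ms=3/2b
2) 825.688ms=3/2b +412.844ms=3/4b
3) 1238.532ms=9/4b +412.844ms=3/4b
4) 1651.376ms=3b +412.844ms=3/4b
5) 2064.22ms=15/4b +825.688ms=3/2b
6) 2889.908ms=21/4b +412.844ms=3/4b
7) 3302.752ms=6b +825.688ms=3/2b
8) 4128.44ms=15/2b +825.688ms=3/2b
Σ=9b of 9 (109bpm 3/8) — PASS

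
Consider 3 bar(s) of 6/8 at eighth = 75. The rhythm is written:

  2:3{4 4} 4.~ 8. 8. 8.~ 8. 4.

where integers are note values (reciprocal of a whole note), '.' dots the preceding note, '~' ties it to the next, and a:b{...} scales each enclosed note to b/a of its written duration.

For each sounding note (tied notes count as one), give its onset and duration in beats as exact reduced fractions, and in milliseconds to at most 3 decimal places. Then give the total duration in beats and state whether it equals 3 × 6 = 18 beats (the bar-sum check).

1) 0.0ms=0b +2400.0ms=3b
2) 2400.0ms=3b +2400.0ms=3b
3) 4800.0ms=6b +3600.0ms=9/2b
4) 8400.0ms=21/2b +1200.0ms=3/2b
5) 9600.0ms=12b +2400.0ms=3b
6) 12000.0ms=15b +2400.0ms=3b
Σ=18b of 18 (75bpm 6/8) — PASS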